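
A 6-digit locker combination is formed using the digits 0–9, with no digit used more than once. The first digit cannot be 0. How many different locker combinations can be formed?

136080

The first digit has 10−1 = 9 choices (anything except 0).
The remaining 5 digits are filled from the other 9 symbols without repetition: 9 × 8 × 7 × 6 × 5 = 15120.
Total: 9 × 15120 = 136080.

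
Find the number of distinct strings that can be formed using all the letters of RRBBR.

The 5 letters of RRBBR have repeats: B appearing twice and R appearing 3 times.
So there are 5! / (3!·2!) = 10 distinguishable arrangements.

10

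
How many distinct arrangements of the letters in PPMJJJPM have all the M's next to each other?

140

Treat the 2 copies of M as a single block. The multiset to arrange is then {MM, J, J, J, P, P, P}, 7 items in all.
That gives (7)!/(3!·3!) = 140 arrangements.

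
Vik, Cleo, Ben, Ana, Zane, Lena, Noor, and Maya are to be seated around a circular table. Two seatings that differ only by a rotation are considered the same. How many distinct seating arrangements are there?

5040

Seat Vik anywhere (absorbing the rotational symmetry), then permute the other 7: (7)! = 5040.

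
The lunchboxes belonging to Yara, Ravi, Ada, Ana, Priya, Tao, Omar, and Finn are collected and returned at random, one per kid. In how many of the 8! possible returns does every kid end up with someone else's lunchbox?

Count assignments avoiding every fixed point. For any j of the 8 kids fixed to their own lunchbox, the other 8−j can be arranged in (8−j)! ways.
By inclusion–exclusion this is Σ_{j=0}^{8} (−1)^j C(8,j)·(8−j)!.
Computing: 40320 − 40320 + 20160 − 6720 + 1680 − 336 + 56 − 8 + 1 = 14833.

14833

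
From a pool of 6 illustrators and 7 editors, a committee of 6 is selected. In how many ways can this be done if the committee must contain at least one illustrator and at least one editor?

With no constraint there are C(13,6) = 1716 possible selections.
Subtract selections that omit an entire group: no illustrators → C(7,6) = 7; no editors → C(6,6) = 1.
Both groups omitted at once is impossible, so 1716 − 8 = 1708.

1708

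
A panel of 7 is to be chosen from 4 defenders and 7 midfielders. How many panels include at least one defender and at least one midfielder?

329

Total 7-person selections from all 11: C(11,7) = 330.
Subtract selections that omit an entire group: no defenders → C(7,7) = 1; no midfielders → C(4,7) = 0.
Both groups omitted at once is impossible, so 330 − 1 = 329.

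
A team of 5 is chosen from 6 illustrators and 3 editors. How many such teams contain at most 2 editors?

111

Split by how many editors are chosen (0 through 2).
Sum: C(3,0)·C(6,5) + C(3,1)·C(6,4) + C(3,2)·C(6,3) = 6 + 45 + 60 = 111.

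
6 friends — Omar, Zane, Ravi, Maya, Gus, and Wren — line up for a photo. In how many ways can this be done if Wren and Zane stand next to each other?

240

Place the 4 others and the Wren-Zane pair as 5 objects in a line; the pair has 2 internal arrangements.
So the count is 2·(5)! = 240.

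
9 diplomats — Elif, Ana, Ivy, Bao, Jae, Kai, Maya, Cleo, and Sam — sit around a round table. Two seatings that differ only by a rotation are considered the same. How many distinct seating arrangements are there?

Fix one person's seat to break rotational symmetry; the remaining 8 people can be arranged in (8)! = 40320 ways.

40320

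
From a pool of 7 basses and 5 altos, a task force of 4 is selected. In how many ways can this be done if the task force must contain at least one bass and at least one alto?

With no constraint there are C(12,4) = 495 possible selections.
Subtract selections that omit an entire group: no basses → C(5,4) = 5; no altos → C(7,4) = 35.
Both groups omitted at once is impossible, so 495 − 40 = 455.

455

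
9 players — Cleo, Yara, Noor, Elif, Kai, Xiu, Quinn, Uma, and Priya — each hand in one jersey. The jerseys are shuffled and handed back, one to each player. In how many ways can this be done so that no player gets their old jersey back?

Let Aᵢ be the assignments in which player i gets their old jersey. We want the size of the complement of A₁∪…∪A_9.
By inclusion–exclusion this is Σ_{j=0}^{9} (−1)^j C(9,j)·(9−j)!.
Computing: 362880 − 362880 + 181440 − 60480 + 15120 − 3024 + 504 − 72 + 9 − 1 = 133496.

133496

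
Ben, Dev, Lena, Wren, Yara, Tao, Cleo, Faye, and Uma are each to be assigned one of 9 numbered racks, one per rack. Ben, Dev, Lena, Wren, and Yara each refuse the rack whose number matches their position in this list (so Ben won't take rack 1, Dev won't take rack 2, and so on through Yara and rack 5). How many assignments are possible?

205056

Let Aᵢ (for 1 ≤ i ≤ 5) be the placements that put person i in their forbidden rack. Any j of these fix j positions, leaving (9−j)! ways to fill the rest, and there are C(5,j) ways to pick which j.
By inclusion–exclusion, the number of valid placements is Σ_{j=0}^{5} (−1)^j C(5,j)·(9−j)!.
Computing: 362880 − 201600 + 50400 − 7200 + 600 − 24 = 205056.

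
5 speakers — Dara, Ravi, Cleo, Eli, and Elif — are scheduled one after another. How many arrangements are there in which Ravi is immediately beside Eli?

Place the 3 others and the Ravi-Eli pair as 4 objects in a line; the pair has 2 internal arrangements.
So the count is 2·(4)! = 48.

48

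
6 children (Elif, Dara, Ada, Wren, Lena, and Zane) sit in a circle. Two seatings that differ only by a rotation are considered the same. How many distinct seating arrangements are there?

120

Fix one person's seat to break rotational symmetry; the remaining 5 people can be arranged in (5)! = 120 ways.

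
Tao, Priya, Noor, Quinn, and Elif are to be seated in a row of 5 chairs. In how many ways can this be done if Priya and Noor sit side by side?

48

Treat {Priya, Noor} as a single unit. There are 4 units to order, and the pair itself can be ordered 2 ways.
So the count is 2·(4)! = 48.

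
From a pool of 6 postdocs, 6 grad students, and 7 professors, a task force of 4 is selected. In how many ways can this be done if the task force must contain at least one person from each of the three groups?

2016

With no constraint there are C(19,4) = 3876 possible selections.
Subtract selections that omit an entire group: no postdocs → C(13,4) = 715; no grad students → C(13,4) = 715; no professors → C(12,4) = 495.
Add back selections omitting two groups (i.e. drawn from a single group): C(6,4) + C(6,4) + C(7,4) = 65.
By inclusion–exclusion: 3876 − 1925 + 65 = 2016.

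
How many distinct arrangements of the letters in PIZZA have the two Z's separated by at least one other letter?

36

Total arrangements of PIZZA: 5!/(2!) = 60.
Arrangements with the Z's together: treat ZZ as one letter, giving (4)! = 24.
Subtracting, 60 − 24 = 36 arrangements keep the Z's apart.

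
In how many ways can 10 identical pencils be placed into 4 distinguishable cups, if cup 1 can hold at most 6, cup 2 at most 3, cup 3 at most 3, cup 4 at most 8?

104

By stars and bars, unrestricted non-negative solutions to x_1+…+x_4 = 10 number C(10+3,3) = 286.
Subtract solutions that violate a single cap (substitute x_i' = x_i − (cap_i+1)): x_1 ≥ 7 gives C(6,3) = 20; x_2 ≥ 4 gives C(9,3) = 84; x_3 ≥ 4 gives C(9,3) = 84; x_4 ≥ 9 gives C(4,3) = 4. Together 192.
Add back pairs where two caps are both exceeded: 0 + 0 + 0 + 10 + 0 + 0 = 10.
By inclusion–exclusion the count is 286 − 192 + 10 = 104.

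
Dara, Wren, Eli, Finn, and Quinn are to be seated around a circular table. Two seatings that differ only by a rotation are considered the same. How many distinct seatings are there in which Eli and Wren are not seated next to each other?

All circular seatings of 5 people number (4)! = 24.
Those with Eli next to Wren: fuse the pair into one unit and seat 4 units around a circle — 2·(3)! = 12.
Subtracting, 24 − 12 = 12.

12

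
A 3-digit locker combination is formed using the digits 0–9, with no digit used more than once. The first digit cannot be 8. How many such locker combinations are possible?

648

The first digit has 10−1 = 9 choices (anything except 8).
The remaining 2 digits are filled from the other 9 symbols without repetition: 9 × 8 = 72.
Total: 9 × 72 = 648.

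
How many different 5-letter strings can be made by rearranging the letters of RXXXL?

RXXXL has 5 letters with X appearing 3 times.
Dividing 5! = 120 by 3! = 6 for the repeated letters gives 20.

20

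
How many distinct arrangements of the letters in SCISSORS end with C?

Fix C in the last position and arrange the remaining 7 letters.
Those 7 letters have S appearing 4 times, giving (7)!/(4!) = 210.

210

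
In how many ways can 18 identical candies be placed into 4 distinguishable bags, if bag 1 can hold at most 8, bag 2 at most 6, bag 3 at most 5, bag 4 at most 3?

34

Ignoring the caps, the number of non-negative solutions to x_1+…+x_4 = 18 is C(21,3) = 1330.
Subtract solutions that violate a single cap (substitute x_i' = x_i − (cap_i+1)): x_1 ≥ 9 gives C(12,3) = 220; x_2 ≥ 7 gives C(14,3) = 364; x_3 ≥ 6 gives C(15,3) = 455; x_4 ≥ 4 gives C(17,3) = 680. Together 1719.
Add back pairs where two caps are both exceeded: 10 + 20 + 56 + 56 + 120 + 165 = 427.
Subtract triples: 0 + 0 + 0 + 4 = 4.
By inclusion–exclusion the count is 1330 − 1719 + 427 − 4 = 34.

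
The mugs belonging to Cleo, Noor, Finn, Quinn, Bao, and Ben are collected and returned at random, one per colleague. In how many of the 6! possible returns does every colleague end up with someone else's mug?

265

This is the derangement count D_6: permutations of 6 items with no fixed point.
By inclusion–exclusion this is Σ_{j=0}^{6} (−1)^j C(6,j)·(6−j)!.
Computing: 720 − 720 + 360 − 120 + 30 − 6 + 1 = 265.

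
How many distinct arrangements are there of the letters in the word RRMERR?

Letter multiplicities in RRMERR: E×1, M×1, R×4.
Dividing 6! = 720 by 4! = 24 for the repeated letters gives 30.

30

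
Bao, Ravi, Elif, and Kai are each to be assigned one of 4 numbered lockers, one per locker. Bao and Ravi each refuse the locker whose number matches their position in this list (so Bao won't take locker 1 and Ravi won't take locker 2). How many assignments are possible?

Let Aᵢ (for i ∈ {1, 2}) be the placements that put person i in their forbidden locker. Any j of these fix j positions, leaving (4−j)! ways to fill the rest, and there are C(2,j) ways to pick which j.
By inclusion–exclusion, the number of valid placements is Σ_{j=0}^{2} (−1)^j C(2,j)·(4−j)!.
Computing: 24 − 12 + 2 = 14.

14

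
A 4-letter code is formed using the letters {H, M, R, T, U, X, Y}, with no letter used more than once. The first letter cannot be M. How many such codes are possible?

The first letter has 7−1 = 6 choices (anything except M).
The remaining 3 letters are filled from the other 6 symbols without repetition: 6 × 5 × 4 = 120.
Total: 6 × 120 = 720.

720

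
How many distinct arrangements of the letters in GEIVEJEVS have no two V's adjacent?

There are 9!/(3!·2!) = 30240 arrangements of GEIVEJEVS in total.
Arrangements with the V's together: treat VV as one letter, giving (8)!/(3!) = 6720.
Subtracting, 30240 − 6720 = 23520 arrangements keep the V's apart.

23520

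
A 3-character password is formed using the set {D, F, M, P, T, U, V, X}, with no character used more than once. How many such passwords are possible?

With no repetition, fill the 3 characters in order: 8 choices, then 7, down to 6.
That product is 8 × 7 × 6 = 336.

336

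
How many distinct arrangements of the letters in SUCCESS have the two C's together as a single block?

Treat the 2 copies of C as a single block. The multiset to arrange is then {CC, E, S, S, S, U}, 6 items in all.
That gives (6)!/(3!) = 120 arrangements.

120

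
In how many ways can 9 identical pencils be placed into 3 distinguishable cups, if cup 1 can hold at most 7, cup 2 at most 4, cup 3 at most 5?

27

Without the upper bounds there are C(11,2) = 55 ways to split 9 among 3 cups.
Subtract solutions that violate a single cap (substitute x_i' = x_i − (cap_i+1)): x_1 ≥ 8 gives C(3,2) = 3; x_2 ≥ 5 gives C(6,2) = 15; x_3 ≥ 6 gives C(5,2) = 10. Together 28.
No two caps can be exceeded simultaneously, so the pair terms are all 0.
By inclusion–exclusion the count is 55 − 28 + 0 = 27.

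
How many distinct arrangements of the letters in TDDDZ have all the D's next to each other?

Treat the 3 copies of D as a single block. The multiset to arrange is then {DDD, T, Z}, 3 items in all.
All 3 items are distinct, so there are (3)! = 6 arrangements.

6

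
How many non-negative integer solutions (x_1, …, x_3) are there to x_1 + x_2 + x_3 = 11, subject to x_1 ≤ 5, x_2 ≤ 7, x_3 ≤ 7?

Without the upper bounds there are C(13,2) = 78 ways to split 11 among 3 variables.
Subtract solutions that violate a single cap (substitute x_i' = x_i − (cap_i+1)): x_1 ≥ 6 gives C(7,2) = 21; x_2 ≥ 8 gives C(5,2) = 10; x_3 ≥ 8 gives C(5,2) = 10. Together 41.
No two caps can be exceeded simultaneously, so the pair terms are all 0.
By inclusion–exclusion the count is 78 − 41 + 0 = 37.

37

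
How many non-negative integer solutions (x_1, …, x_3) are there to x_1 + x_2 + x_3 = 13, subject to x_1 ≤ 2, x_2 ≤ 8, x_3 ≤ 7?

12

Ignoring the caps, the number of non-negative solutions to x_1+…+x_3 = 13 is C(15,2) = 105.
Subtract solutions that violate a single cap (substitute x_i' = x_i − (cap_i+1)): x_1 ≥ 3 gives C(12,2) = 66; x_2 ≥ 9 gives C(6,2) = 15; x_3 ≥ 8 gives C(7,2) = 21. Together 102.
Add back pairs where two caps are both exceeded: 3 + 6 + 0 = 9.
By inclusion–exclusion the count is 105 − 102 + 9 = 12.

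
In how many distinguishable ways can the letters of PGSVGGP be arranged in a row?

420

Letter multiplicities in PGSVGGP: G×3, P×2, S×1, V×1.
The number of distinct arrangements is 7!/(3!·2!) = 5040/12 = 420.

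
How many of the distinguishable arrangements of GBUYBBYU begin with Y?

Fix Y in the first position and arrange the remaining 7 letters.
Those 7 letters have B appearing 3 times and U appearing twice, giving (7)!/(3!·2!) = 420.

420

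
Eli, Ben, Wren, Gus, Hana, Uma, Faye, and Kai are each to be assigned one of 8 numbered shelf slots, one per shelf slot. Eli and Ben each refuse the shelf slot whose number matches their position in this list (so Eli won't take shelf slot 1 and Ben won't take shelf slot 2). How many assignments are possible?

30960

Let Aᵢ (for i ∈ {1, 2}) be the placements that put person i in their forbidden shelf slot. Any j of these fix j positions, leaving (8−j)! ways to fill the rest, and there are C(2,j) ways to pick which j.
By inclusion–exclusion, the number of valid placements is Σ_{j=0}^{2} (−1)^j C(2,j)·(8−j)!.
Computing: 40320 − 10080 + 720 = 30960.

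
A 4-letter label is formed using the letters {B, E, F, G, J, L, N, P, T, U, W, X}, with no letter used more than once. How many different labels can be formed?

This is a permutation of 4 out of 12: P(12,4) = 12!/8!.
12 × 11 × 10 × 9 = 11880.

11880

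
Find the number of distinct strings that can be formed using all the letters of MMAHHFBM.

The 8 letters of MMAHHFBM have repeats: H appearing twice and M appearing 3 times.
So there are 8! / (3!·2!) = 3360 distinguishable arrangements.

3360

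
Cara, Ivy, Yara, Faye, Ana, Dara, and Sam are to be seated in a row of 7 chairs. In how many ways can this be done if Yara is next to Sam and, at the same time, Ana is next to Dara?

480

Treat {Yara,Sam} as one block (2 orders) and {Ana,Dara} as another (2 orders).
That leaves 5 units to arrange: 2 × 2 × 5! = 4 × 120 = 480.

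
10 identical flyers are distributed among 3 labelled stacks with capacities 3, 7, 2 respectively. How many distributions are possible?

By stars and bars, unrestricted non-negative solutions to x_1+…+x_3 = 10 number C(10+2,2) = 66.
Subtract solutions that violate a single cap (substitute x_i' = x_i − (cap_i+1)): x_1 ≥ 4 gives C(8,2) = 28; x_2 ≥ 8 gives C(4,2) = 6; x_3 ≥ 3 gives C(9,2) = 36. Together 70.
Add back pairs where two caps are both exceeded: 0 + 10 + 0 = 10.
By inclusion–exclusion the count is 66 − 70 + 10 = 6.

6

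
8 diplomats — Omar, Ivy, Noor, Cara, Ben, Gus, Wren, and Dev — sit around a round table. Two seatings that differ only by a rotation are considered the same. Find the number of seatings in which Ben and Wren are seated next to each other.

1440

Treat {Ben, Wren} as one unit (2 internal orders) and seat the resulting 7 units around the table: (6)! circular arrangements.
So 2 × (6)! = 2 × 720 = 1440.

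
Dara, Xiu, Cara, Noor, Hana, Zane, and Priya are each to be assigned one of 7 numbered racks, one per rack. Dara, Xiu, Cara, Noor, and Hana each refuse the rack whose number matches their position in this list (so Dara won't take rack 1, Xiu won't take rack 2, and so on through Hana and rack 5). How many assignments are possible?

2428

Let Aᵢ (for 1 ≤ i ≤ 5) be the placements that put person i in their forbidden rack. Any j of these fix j positions, leaving (7−j)! ways to fill the rest, and there are C(5,j) ways to pick which j.
By inclusion–exclusion, the number of valid placements is Σ_{j=0}^{5} (−1)^j C(5,j)·(7−j)!.
Computing: 5040 − 3600 + 1200 − 240 + 30 − 2 = 2428.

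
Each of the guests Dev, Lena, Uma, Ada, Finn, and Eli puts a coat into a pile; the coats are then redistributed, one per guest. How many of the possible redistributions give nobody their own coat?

265

Let Aᵢ be the assignments in which guest i gets their own coat. We want the size of the complement of A₁∪…∪A_6.
By inclusion–exclusion this is Σ_{j=0}^{6} (−1)^j C(6,j)·(6−j)!.
Computing: 720 − 720 + 360 − 120 + 30 − 6 + 1 = 265.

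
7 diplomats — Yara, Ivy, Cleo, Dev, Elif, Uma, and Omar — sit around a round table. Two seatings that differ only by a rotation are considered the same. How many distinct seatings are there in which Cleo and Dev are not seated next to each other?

Without the restriction there are (6)! = 720 seatings.
Seatings with Cleo beside Dev: treat them as a block with 2 internal orders, giving 2 × (5)! = 240.
Subtracting, 720 − 240 = 480.

480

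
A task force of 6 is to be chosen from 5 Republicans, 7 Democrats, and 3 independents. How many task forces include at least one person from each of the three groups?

3850

With no constraint there are C(15,6) = 5005 possible selections.
Selections missing a whole group: no Republicans → C(10,6) = 210; no Democrats → C(8,6) = 28; no independents → C(12,6) = 924.
Add back selections omitting two groups (i.e. drawn from a single group): C(5,6) + C(7,6) + C(3,6) = 7.
By inclusion–exclusion: 5005 − 1162 + 7 = 3850.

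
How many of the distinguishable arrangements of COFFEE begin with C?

Fix C in the first position and arrange the remaining 5 letters.
Those 5 letters have E appearing twice and F appearing twice, giving (5)!/(2!·2!) = 30.

30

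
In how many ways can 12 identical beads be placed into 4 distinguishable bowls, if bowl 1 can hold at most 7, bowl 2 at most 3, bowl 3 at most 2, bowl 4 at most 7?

66

By stars and bars, unrestricted non-negative solutions to x_1+…+x_4 = 12 number C(12+3,3) = 455.
Subtract solutions that violate a single cap (substitute x_i' = x_i − (cap_i+1)): x_1 ≥ 8 gives C(7,3) = 35; x_2 ≥ 4 gives C(11,3) = 165; x_3 ≥ 3 gives C(12,3) = 220; x_4 ≥ 8 gives C(7,3) = 35. Together 455.
Add back pairs where two caps are both exceeded: 1 + 4 + 0 + 56 + 1 + 4 = 66.
By inclusion–exclusion the count is 455 − 455 + 66 = 66.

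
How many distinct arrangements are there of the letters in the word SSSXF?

20

SSSXF has 5 letters with S appearing 3 times.
Dividing 5! = 120 by 3! = 6 for the repeated letters gives 20.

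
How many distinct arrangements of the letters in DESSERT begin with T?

180

With the first slot taken by T, it remains to arrange the other 6 letters (DESSER).
Those 6 letters have E appearing twice and S appearing twice, giving (6)!/(2!·2!) = 180.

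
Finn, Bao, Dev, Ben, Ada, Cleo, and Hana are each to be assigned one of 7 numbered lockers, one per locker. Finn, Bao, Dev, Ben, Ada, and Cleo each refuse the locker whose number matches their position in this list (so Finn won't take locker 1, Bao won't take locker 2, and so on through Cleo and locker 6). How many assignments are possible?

2119

Let Aᵢ (for 1 ≤ i ≤ 6) be the placements that put person i in their forbidden locker. Any j of these fix j positions, leaving (7−j)! ways to fill the rest, and there are C(6,j) ways to pick which j.
By inclusion–exclusion, the number of valid placements is Σ_{j=0}^{6} (−1)^j C(6,j)·(7−j)!.
Computing: 5040 − 4320 + 1800 − 480 + 90 − 12 + 1 = 2119.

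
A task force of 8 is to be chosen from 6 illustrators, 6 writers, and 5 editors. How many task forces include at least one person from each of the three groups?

Unrestricted: C(17,8) = 24310 ways to pick any 8 of the 17.
Selections missing a whole group: no illustrators → C(11,8) = 165; no writers → C(11,8) = 165; no editors → C(12,8) = 495.
Add back selections omitting two groups (i.e. drawn from a single group): C(6,8) + C(6,8) + C(5,8) = 0.
By inclusion–exclusion: 24310 − 825 + 0 = 23485.

23485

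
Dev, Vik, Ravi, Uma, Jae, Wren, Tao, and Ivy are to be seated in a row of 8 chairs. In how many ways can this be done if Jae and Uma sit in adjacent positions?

10080

Treat {Jae, Uma} as a single unit. There are 7 units to order, and the pair itself can be ordered 2 ways.
So the count is 2·(7)! = 10080.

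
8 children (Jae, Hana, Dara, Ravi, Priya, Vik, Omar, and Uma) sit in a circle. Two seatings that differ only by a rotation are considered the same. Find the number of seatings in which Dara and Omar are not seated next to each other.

3600

Without the restriction there are (7)! = 5040 seatings.
Seatings with Dara beside Omar: treat them as a block with 2 internal orders, giving 2 × (6)! = 1440.
Subtracting, 5040 − 1440 = 3600.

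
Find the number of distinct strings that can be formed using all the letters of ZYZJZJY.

The 7 letters of ZYZJZJY have repeats: J appearing twice, Y appearing twice, and Z appearing 3 times.
The number of distinct arrangements is 7!/(3!·2!·2!) = 5040/24 = 210.

210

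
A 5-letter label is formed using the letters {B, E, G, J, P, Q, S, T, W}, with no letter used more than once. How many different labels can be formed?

Choose and order 5 of the 9 symbols: the first letter has 9 options, the next 8, and so on down to 5.
9 × 8 × 7 × 6 × 5 = 15120.

15120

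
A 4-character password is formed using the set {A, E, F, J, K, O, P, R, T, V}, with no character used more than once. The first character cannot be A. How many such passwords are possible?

4536

The first character has 10−1 = 9 choices (anything except A).
The remaining 3 characters are filled from the other 9 symbols without repetition: 9 × 8 × 7 = 504.
Total: 9 × 504 = 4536.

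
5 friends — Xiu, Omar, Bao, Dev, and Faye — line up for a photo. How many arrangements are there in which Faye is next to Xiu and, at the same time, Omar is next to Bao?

24

Treat {Faye,Xiu} as one block (2 orders) and {Omar,Bao} as another (2 orders).
That leaves 3 units to arrange: 2 × 2 × 3! = 4 × 6 = 24.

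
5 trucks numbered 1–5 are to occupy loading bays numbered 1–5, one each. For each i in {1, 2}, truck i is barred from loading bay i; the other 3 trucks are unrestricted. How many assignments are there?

Let Aᵢ (for i ∈ {1, 2}) be the placements that put truck i in its forbidden loading bay. Any j of these fix j positions, leaving (5−j)! ways to fill the rest, and there are C(2,j) ways to pick which j.
By inclusion–exclusion, the number of valid placements is Σ_{j=0}^{2} (−1)^j C(2,j)·(5−j)!.
Computing: 120 − 48 + 6 = 78.

78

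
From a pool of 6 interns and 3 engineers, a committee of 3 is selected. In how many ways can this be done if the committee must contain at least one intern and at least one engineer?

With no constraint there are C(9,3) = 84 possible selections.
Selections missing a whole group: no interns → C(3,3) = 1; no engineers → C(6,3) = 20.
Both groups omitted at once is impossible, so 84 − 21 = 63.

63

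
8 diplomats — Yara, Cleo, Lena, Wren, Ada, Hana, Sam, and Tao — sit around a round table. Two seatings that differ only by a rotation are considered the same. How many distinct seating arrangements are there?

5040

Seat Yara anywhere (absorbing the rotational symmetry), then permute the other 7: (7)! = 5040.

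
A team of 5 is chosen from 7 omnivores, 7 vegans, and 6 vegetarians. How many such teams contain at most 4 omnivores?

15483

Split by how many omnivores are chosen (0 through 4).
Sum: C(7,0)·C(13,5) + C(7,1)·C(13,4) + C(7,2)·C(13,3) + C(7,3)·C(13,2) + C(7,4)·C(13,1) = 1287 + 5005 + 6006 + 2730 + 455 = 15483.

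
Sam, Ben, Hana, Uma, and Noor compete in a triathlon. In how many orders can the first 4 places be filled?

120

This is an ordered selection of 4 from 5: P(5,4).
That gives 5 × 4 × 3 × 2 = 120.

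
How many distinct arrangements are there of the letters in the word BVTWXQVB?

10080

BVTWXQVB has 8 letters with B appearing twice and V appearing twice.
So there are 8! / (2!·2!) = 10080 distinguishable arrangements.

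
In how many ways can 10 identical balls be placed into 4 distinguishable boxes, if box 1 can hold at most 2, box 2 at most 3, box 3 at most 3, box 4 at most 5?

Without the upper bounds there are C(13,3) = 286 ways to split 10 among 4 boxes.
Subtract solutions that violate a single cap (substitute x_i' = x_i − (cap_i+1)): x_1 ≥ 3 gives C(10,3) = 120; x_2 ≥ 4 gives C(9,3) = 84; x_3 ≥ 4 gives C(9,3) = 84; x_4 ≥ 6 gives C(7,3) = 35. Together 323.
Add back pairs where two caps are both exceeded: 20 + 20 + 4 + 10 + 1 + 1 = 56.
By inclusion–exclusion the count is 286 − 323 + 56 = 19.

19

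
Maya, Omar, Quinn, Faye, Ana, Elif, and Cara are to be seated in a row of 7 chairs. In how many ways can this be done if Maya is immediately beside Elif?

Glue Maya and Elif into one block (2 internal orders), leaving 6 units to arrange in a row.
So the count is 2·(6)! = 1440.

1440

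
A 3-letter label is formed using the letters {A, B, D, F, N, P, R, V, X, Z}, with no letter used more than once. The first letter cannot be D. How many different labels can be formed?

The first letter has 10−1 = 9 choices (anything except D).
The remaining 2 letters are filled from the other 9 symbols without repetition: 9 × 8 = 72.
Total: 9 × 72 = 648.

648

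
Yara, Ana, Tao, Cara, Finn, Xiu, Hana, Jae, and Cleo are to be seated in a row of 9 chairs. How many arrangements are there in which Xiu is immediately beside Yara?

Treat {Xiu, Yara} as a single unit. There are 8 units to order, and the pair itself can be ordered 2 ways.
So the count is 2·(8)! = 80640.

80640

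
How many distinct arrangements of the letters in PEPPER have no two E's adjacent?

40

There are 6!/(3!·2!) = 60 arrangements of PEPPER in total.
If the two E's are adjacent, glue them into one block, leaving 5 items to arrange: (5)!/(3!) = 20 ways.
Hence 60 − 20 = 40.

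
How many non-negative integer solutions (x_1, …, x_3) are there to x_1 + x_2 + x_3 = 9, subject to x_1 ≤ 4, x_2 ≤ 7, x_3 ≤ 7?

By stars and bars, unrestricted non-negative solutions to x_1+…+x_3 = 9 number C(9+2,2) = 55.
Subtract solutions that violate a single cap (substitute x_i' = x_i − (cap_i+1)): x_1 ≥ 5 gives C(6,2) = 15; x_2 ≥ 8 gives C(3,2) = 3; x_3 ≥ 8 gives C(3,2) = 3. Together 21.
No two caps can be exceeded simultaneously, so the pair terms are all 0.
By inclusion–exclusion the count is 55 − 21 + 0 = 34.

34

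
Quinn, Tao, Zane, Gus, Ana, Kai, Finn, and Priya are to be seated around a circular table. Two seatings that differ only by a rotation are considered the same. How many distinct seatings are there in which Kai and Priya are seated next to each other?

Glue Kai and Priya into a block (2 internal orders). Seating 7 units around a circle gives (6)! arrangements.
So 2 × (6)! = 2 × 720 = 1440.

1440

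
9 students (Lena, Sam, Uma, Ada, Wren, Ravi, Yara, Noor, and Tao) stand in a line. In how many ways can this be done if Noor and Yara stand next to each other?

80640

Place the 7 others and the Noor-Yara pair as 8 objects in a line; the pair has 2 internal arrangements.
That gives 2 × 8! = 2 × 40320 = 80640.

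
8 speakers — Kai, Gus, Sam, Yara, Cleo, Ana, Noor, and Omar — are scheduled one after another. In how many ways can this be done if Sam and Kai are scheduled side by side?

Place the 6 others and the Sam-Kai pair as 7 objects in a line; the pair has 2 internal arrangements.
That gives 2 × 7! = 2 × 5040 = 10080.

10080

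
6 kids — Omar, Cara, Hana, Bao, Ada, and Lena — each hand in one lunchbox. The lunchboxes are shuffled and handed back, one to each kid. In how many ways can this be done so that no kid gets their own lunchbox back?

265

Count assignments avoiding every fixed point. For any j of the 6 kids fixed to their own lunchbox, the other 6−j can be arranged in (6−j)! ways.
By inclusion–exclusion this is Σ_{j=0}^{6} (−1)^j C(6,j)·(6−j)!.
Computing: 720 − 720 + 360 − 120 + 30 − 6 + 1 = 265.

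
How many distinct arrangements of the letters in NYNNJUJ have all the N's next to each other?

Treat the 3 copies of N as a single block. The multiset to arrange is then {NNN, J, J, U, Y}, 5 items in all.
That gives (5)!/(2!) = 60 arrangements.

60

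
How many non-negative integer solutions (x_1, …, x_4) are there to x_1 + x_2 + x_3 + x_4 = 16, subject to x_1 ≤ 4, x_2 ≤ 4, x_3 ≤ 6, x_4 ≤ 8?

By stars and bars, unrestricted non-negative solutions to x_1+…+x_4 = 16 number C(16+3,3) = 969.
Subtract solutions that violate a single cap (substitute x_i' = x_i − (cap_i+1)): x_1 ≥ 5 gives C(14,3) = 364; x_2 ≥ 5 gives C(14,3) = 364; x_3 ≥ 7 gives C(12,3) = 220; x_4 ≥ 9 gives C(10,3) = 120. Together 1068.
Add back pairs where two caps are both exceeded: 84 + 35 + 10 + 35 + 10 + 1 = 175.
By inclusion–exclusion the count is 969 − 1068 + 175 = 76.

76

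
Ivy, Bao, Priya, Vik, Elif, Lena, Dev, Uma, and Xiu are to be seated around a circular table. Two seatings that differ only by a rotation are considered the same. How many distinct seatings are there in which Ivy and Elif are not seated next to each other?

Without the restriction there are (8)! = 40320 seatings.
Seatings with Ivy beside Elif: treat them as a block with 2 internal orders, giving 2 × (7)! = 10080.
Subtracting, 40320 − 10080 = 30240.

30240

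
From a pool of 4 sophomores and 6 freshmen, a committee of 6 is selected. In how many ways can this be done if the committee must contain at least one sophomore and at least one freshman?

With no constraint there are C(10,6) = 210 possible selections.
Selections missing a whole group: no sophomores → C(6,6) = 1; no freshmen → C(4,6) = 0.
Both groups omitted at once is impossible, so 210 − 1 = 209.

209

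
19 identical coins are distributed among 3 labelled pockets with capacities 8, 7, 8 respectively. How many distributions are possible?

Without the upper bounds there are C(21,2) = 210 ways to split 19 among 3 pockets.
Subtract solutions that violate a single cap (substitute x_i' = x_i − (cap_i+1)): x_1 ≥ 9 gives C(12,2) = 66; x_2 ≥ 8 gives C(13,2) = 78; x_3 ≥ 9 gives C(12,2) = 66. Together 210.
Add back pairs where two caps are both exceeded: 6 + 3 + 6 = 15.
By inclusion–exclusion the count is 210 − 210 + 15 = 15.

15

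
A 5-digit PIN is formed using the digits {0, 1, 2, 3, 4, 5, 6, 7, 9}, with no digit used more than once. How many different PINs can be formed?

This is a permutation of 5 out of 9: P(9,5) = 9!/4!.
9 × 8 × 7 × 6 × 5 = 15120.

15120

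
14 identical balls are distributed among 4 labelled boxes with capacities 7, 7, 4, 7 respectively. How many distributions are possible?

By stars and bars, unrestricted non-negative solutions to x_1+…+x_4 = 14 number C(14+3,3) = 680.
Subtract solutions that violate a single cap (substitute x_i' = x_i − (cap_i+1)): x_1 ≥ 8 gives C(9,3) = 84; x_2 ≥ 8 gives C(9,3) = 84; x_3 ≥ 5 gives C(12,3) = 220; x_4 ≥ 8 gives C(9,3) = 84. Together 472.
Add back pairs where two caps are both exceeded: 0 + 4 + 0 + 4 + 0 + 4 = 12.
By inclusion–exclusion the count is 680 − 472 + 12 = 220.

220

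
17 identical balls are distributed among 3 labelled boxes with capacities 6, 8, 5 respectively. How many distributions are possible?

6

Without the upper bounds there are C(19,2) = 171 ways to split 17 among 3 boxes.
Subtract solutions that violate a single cap (substitute x_i' = x_i − (cap_i+1)): x_1 ≥ 7 gives C(12,2) = 66; x_2 ≥ 9 gives C(10,2) = 45; x_3 ≥ 6 gives C(13,2) = 78. Together 189.
Add back pairs where two caps are both exceeded: 3 + 15 + 6 = 24.
By inclusion–exclusion the count is 171 − 189 + 24 = 6.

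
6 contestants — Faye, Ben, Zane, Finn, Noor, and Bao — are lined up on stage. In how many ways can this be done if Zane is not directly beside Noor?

480

There are 6! = 720 arrangements in all. If Zane and Noor are adjacent, merging them into one block gives 2·(5)! = 240 arrangements.
So 720 − 240 = 480 arrangements keep them apart.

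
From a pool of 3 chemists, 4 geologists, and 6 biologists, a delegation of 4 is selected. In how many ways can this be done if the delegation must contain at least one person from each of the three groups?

With no constraint there are C(13,4) = 715 possible selections.
Selections missing a whole group: no chemists → C(10,4) = 210; no geologists → C(9,4) = 126; no biologists → C(7,4) = 35.
Add back selections omitting two groups (i.e. drawn from a single group): C(3,4) + C(4,4) + C(6,4) = 16.
By inclusion–exclusion: 715 − 371 + 16 = 360.

360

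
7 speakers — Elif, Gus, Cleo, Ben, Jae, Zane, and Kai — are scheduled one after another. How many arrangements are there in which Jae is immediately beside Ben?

Place the 5 others and the Jae-Ben pair as 6 objects in a line; the pair has 2 internal arrangements.
That gives 2 × 6! = 2 × 720 = 1440.

1440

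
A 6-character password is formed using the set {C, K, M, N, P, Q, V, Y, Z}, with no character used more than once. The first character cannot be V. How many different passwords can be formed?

The first character has 9−1 = 8 choices (anything except V).
The remaining 5 characters are filled from the other 8 symbols without repetition: 8 × 7 × 6 × 5 × 4 = 6720.
Total: 8 × 6720 = 53760.

53760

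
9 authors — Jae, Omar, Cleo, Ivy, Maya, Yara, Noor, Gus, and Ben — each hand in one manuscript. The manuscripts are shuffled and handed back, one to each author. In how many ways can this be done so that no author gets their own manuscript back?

This is the derangement count D_9: permutations of 9 items with no fixed point.
By inclusion–exclusion this is Σ_{j=0}^{9} (−1)^j C(9,j)·(9−j)!.
Computing: 362880 − 362880 + 181440 − 60480 + 15120 − 3024 + 504 − 72 + 9 − 1 = 133496.

133496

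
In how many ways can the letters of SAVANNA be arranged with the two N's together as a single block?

120

Treat the 2 copies of N as a single block. The multiset to arrange is then {NN, A, A, A, S, V}, 6 items in all.
That gives (6)!/(3!) = 120 arrangements.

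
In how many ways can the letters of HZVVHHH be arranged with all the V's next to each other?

Treat the 2 copies of V as a single block. The multiset to arrange is then {VV, H, H, H, H, Z}, 6 items in all.
That gives (6)!/(4!) = 30 arrangements.

30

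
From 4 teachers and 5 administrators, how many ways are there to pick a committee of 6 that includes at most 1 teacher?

Split by how many teachers are chosen (0 through 1).
Sum: C(4,0)·C(5,6) + C(4,1)·C(5,5) = 0 + 4 = 4.

4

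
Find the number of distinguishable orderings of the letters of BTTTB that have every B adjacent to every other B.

4

Treat the 2 copies of B as a single block. The multiset to arrange is then {BB, T, T, T}, 4 items in all.
That gives (4)!/(3!) = 4 arrangements.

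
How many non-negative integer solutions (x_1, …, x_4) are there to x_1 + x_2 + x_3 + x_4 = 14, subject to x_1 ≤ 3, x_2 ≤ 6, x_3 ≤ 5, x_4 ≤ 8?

By stars and bars, unrestricted non-negative solutions to x_1+…+x_4 = 14 number C(14+3,3) = 680.
Subtract solutions that violate a single cap (substitute x_i' = x_i − (cap_i+1)): x_1 ≥ 4 gives C(13,3) = 286; x_2 ≥ 7 gives C(10,3) = 120; x_3 ≥ 6 gives C(11,3) = 165; x_4 ≥ 9 gives C(8,3) = 56. Together 627.
Add back pairs where two caps are both exceeded: 20 + 35 + 4 + 4 + 0 + 0 = 63.
By inclusion–exclusion the count is 680 − 627 + 63 = 116.

116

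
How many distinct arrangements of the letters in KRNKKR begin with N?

10

With the first slot taken by N, it remains to arrange the other 5 letters (KRKKR).
Those 5 letters have K appearing 3 times and R appearing twice, giving (5)!/(3!·2!) = 10.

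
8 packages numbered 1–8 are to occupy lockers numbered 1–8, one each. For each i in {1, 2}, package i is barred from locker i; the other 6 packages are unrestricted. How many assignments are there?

Let Aᵢ (for i ∈ {1, 2}) be the placements that put package i in its forbidden locker. Any j of these fix j positions, leaving (8−j)! ways to fill the rest, and there are C(2,j) ways to pick which j.
By inclusion–exclusion, the number of valid placements is Σ_{j=0}^{2} (−1)^j C(2,j)·(8−j)!.
Computing: 40320 − 10080 + 720 = 30960.

30960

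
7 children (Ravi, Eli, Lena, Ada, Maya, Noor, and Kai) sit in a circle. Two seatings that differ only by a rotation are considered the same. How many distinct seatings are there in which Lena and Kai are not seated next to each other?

All circular seatings of 7 people number (6)! = 720.
Those with Lena next to Kai: fuse the pair into one unit and seat 6 units around a circle — 2·(5)! = 240.
Subtracting, 720 − 240 = 480.

480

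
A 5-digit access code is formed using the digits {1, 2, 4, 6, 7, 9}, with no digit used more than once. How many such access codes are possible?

720

This is a permutation of 5 out of 6: P(6,5) = 6!/1!.
6 × 5 × 4 × 3 × 2 = 720.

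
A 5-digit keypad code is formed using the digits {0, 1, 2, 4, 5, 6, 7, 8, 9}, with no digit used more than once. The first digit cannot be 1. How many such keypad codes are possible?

The first digit has 9−1 = 8 choices (anything except 1).
The remaining 4 digits are filled from the other 8 symbols without repetition: 8 × 7 × 6 × 5 = 1680.
Total: 8 × 1680 = 13440.

13440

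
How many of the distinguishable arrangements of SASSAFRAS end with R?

With the last slot taken by R, it remains to arrange the other 8 letters (SASSAFAS).
Those 8 letters have A appearing 3 times and S appearing 4 times, giving (8)!/(4!·3!) = 280.

280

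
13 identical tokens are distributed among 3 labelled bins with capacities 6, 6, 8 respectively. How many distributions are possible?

34

By stars and bars, unrestricted non-negative solutions to x_1+…+x_3 = 13 number C(13+2,2) = 105.
Subtract solutions that violate a single cap (substitute x_i' = x_i − (cap_i+1)): x_1 ≥ 7 gives C(8,2) = 28; x_2 ≥ 7 gives C(8,2) = 28; x_3 ≥ 9 gives C(6,2) = 15. Together 71.
No two caps can be exceeded simultaneously, so the pair terms are all 0.
By inclusion–exclusion the count is 105 − 71 + 0 = 34.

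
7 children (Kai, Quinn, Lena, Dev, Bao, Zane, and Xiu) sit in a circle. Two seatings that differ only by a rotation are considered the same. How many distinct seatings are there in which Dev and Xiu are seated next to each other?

Glue Dev and Xiu into a block (2 internal orders). Seating 6 units around a circle gives (5)! arrangements.
So 2 × (5)! = 2 × 120 = 240.

240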